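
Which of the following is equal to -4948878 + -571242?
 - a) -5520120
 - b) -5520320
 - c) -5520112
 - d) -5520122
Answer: a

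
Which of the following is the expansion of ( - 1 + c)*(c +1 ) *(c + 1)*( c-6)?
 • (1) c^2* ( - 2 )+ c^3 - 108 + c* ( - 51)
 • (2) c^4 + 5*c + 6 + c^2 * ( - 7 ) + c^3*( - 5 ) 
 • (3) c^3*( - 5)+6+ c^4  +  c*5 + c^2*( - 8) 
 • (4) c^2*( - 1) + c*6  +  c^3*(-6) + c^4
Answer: 2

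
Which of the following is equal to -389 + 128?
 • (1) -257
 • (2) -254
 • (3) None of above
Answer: 3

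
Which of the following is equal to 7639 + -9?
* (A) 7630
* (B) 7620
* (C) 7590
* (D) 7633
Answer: A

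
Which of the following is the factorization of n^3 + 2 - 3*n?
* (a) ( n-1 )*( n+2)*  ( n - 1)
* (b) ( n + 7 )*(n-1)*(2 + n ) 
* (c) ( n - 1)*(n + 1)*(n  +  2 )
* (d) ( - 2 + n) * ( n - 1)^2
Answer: a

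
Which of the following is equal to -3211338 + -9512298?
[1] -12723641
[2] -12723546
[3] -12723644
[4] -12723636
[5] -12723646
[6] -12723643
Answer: 4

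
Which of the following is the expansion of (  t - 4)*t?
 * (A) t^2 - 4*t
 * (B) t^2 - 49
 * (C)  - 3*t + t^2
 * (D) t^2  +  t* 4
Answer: A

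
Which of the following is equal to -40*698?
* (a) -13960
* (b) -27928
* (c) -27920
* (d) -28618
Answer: c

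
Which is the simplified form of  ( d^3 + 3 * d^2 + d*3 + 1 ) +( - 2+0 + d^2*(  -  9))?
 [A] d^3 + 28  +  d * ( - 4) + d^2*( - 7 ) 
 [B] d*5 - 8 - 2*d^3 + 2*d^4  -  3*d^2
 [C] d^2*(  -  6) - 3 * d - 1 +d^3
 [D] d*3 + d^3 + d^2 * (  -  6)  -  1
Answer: D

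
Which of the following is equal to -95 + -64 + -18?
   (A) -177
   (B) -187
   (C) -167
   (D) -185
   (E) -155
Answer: A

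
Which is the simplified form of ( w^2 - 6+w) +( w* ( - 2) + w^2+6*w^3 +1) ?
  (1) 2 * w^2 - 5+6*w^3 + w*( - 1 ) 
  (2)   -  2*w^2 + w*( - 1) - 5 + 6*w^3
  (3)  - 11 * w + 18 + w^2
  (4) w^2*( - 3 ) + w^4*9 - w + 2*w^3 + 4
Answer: 1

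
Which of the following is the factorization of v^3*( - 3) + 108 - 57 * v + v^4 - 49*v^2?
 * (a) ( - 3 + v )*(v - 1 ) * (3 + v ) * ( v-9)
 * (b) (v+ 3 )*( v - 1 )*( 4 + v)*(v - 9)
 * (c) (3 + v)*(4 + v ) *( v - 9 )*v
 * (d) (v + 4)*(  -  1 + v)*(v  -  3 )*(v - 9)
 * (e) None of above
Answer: b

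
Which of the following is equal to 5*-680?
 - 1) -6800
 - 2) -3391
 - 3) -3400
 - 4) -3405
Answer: 3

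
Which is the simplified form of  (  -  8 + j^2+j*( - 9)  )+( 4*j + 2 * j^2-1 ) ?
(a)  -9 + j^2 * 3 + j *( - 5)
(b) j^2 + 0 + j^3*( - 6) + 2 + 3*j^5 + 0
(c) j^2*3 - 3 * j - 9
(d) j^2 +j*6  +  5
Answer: a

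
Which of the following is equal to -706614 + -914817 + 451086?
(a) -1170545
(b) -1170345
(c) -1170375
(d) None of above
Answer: b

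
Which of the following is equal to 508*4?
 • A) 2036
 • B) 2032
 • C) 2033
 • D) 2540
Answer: B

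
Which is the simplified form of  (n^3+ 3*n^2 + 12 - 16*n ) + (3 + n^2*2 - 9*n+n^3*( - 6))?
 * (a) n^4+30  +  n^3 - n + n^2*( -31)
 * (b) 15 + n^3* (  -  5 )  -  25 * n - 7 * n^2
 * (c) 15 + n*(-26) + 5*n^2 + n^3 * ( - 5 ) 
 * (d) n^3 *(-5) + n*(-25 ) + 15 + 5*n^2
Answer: d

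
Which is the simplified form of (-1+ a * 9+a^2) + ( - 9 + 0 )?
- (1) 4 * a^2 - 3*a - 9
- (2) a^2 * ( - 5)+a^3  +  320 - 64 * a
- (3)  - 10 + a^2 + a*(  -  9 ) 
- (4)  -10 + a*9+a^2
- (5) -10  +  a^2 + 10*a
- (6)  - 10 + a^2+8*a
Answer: 4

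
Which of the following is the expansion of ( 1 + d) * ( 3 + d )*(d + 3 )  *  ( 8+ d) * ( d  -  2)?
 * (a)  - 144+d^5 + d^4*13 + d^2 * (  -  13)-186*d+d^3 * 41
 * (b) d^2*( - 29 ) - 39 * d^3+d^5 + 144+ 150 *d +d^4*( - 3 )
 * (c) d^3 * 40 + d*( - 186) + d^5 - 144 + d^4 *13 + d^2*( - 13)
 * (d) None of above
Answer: a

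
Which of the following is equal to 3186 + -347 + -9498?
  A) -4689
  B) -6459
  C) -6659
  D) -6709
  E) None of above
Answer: C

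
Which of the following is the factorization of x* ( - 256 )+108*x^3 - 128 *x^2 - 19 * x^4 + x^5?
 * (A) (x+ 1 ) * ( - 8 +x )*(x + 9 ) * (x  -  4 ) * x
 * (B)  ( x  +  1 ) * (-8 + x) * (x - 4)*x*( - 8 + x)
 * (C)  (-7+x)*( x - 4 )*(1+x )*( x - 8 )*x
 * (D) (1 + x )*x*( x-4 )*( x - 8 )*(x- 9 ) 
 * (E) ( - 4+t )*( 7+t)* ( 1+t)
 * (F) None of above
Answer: B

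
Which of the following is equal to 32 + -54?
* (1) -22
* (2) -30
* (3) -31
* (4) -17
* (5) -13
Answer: 1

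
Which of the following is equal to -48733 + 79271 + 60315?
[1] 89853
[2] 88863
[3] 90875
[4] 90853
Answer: 4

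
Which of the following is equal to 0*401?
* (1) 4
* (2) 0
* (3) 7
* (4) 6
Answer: 2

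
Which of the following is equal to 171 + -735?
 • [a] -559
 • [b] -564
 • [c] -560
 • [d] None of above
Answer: b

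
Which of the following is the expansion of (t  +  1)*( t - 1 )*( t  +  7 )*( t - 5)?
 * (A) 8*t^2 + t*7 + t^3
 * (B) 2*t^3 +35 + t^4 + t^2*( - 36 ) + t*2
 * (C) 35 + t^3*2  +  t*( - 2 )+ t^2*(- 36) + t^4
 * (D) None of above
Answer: C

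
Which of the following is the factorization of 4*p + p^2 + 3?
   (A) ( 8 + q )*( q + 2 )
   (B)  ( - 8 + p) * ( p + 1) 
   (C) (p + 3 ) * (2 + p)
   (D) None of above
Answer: D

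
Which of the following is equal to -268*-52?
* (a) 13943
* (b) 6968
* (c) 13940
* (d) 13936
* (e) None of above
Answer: d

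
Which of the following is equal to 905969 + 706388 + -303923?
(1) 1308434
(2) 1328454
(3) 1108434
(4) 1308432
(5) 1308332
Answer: 1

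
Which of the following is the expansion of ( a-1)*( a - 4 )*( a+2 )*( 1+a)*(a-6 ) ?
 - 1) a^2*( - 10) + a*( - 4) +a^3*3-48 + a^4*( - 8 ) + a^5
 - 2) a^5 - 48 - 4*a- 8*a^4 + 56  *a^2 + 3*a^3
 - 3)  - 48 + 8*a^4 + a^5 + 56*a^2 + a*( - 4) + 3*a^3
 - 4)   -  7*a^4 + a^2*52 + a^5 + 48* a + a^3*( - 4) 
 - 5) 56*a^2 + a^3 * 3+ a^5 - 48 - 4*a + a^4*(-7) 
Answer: 2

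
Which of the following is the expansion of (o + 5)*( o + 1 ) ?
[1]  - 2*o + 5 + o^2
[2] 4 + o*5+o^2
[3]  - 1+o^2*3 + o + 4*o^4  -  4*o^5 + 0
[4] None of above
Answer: 4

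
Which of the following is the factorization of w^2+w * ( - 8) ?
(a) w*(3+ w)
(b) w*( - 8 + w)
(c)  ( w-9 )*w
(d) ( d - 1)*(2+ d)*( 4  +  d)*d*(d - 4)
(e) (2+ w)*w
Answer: b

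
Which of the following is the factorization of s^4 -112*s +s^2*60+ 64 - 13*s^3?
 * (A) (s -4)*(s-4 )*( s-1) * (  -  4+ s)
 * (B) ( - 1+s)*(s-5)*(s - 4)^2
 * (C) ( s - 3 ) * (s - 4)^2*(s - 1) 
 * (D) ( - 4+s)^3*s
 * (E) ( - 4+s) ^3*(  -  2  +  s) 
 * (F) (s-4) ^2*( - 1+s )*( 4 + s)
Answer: A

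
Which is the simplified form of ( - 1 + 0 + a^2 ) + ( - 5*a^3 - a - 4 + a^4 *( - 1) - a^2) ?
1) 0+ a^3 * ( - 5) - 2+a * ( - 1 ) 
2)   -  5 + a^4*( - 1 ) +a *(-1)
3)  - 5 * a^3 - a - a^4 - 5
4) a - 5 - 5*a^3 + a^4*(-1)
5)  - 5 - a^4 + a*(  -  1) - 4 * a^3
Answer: 3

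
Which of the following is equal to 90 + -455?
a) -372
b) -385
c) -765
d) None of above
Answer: d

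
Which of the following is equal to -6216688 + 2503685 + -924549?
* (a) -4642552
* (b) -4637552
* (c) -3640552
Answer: b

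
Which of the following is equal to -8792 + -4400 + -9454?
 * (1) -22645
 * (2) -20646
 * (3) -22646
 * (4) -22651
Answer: 3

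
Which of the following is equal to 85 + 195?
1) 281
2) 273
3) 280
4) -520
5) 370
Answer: 3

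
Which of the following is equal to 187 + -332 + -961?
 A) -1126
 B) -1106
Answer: B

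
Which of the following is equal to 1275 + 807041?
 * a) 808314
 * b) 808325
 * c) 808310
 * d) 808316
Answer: d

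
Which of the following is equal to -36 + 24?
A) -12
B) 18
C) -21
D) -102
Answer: A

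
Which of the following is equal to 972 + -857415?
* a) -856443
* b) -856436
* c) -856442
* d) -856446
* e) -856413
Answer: a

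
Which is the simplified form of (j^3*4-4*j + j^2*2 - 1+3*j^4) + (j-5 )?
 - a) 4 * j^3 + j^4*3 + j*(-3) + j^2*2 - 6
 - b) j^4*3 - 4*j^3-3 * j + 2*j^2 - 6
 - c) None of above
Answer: a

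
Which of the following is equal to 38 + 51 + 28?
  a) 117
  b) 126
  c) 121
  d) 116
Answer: a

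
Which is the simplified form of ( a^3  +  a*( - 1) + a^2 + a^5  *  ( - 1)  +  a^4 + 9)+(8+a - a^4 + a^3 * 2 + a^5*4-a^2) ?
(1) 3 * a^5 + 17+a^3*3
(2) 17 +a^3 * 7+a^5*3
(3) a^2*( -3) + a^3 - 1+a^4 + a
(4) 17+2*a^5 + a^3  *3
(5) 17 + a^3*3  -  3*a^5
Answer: 1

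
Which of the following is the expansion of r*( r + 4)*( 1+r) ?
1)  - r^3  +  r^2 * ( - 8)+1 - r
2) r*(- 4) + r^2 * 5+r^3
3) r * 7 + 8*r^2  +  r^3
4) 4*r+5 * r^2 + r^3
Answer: 4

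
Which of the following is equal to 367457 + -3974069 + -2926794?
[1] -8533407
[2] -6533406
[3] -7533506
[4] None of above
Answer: 2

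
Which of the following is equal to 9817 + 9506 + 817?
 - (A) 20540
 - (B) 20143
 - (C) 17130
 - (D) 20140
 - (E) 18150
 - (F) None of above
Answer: D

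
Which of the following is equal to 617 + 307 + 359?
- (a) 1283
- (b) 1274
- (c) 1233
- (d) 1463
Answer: a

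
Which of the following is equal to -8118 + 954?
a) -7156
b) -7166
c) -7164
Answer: c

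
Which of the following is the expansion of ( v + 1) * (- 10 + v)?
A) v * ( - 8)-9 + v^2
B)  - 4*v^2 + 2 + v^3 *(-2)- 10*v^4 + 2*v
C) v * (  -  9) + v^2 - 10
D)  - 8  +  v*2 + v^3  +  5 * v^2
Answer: C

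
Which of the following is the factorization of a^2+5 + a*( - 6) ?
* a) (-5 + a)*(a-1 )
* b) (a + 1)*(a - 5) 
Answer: a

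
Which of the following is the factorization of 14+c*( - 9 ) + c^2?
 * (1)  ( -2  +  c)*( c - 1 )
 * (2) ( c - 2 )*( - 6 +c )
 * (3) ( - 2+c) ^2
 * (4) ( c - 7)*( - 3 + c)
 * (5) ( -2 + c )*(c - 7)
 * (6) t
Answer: 5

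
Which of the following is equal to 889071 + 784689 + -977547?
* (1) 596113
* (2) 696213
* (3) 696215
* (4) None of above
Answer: 2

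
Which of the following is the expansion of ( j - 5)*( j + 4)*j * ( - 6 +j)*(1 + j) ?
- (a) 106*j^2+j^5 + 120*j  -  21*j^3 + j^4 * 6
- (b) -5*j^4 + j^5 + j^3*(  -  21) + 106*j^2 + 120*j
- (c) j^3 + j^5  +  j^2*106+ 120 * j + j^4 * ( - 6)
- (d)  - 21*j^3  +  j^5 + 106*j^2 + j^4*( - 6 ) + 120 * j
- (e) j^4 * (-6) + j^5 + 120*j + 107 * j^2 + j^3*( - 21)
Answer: d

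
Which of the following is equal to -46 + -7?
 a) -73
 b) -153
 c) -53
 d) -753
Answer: c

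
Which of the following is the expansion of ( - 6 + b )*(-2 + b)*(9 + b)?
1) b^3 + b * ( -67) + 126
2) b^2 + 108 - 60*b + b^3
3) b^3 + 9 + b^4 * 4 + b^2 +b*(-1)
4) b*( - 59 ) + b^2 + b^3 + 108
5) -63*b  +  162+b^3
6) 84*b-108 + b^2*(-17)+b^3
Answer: 2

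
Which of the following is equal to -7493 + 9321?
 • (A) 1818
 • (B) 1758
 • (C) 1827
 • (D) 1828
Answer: D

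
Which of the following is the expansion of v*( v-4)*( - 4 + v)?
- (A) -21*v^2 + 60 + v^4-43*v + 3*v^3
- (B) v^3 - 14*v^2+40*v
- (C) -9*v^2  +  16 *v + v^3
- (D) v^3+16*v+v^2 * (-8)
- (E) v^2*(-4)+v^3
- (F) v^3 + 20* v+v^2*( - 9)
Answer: D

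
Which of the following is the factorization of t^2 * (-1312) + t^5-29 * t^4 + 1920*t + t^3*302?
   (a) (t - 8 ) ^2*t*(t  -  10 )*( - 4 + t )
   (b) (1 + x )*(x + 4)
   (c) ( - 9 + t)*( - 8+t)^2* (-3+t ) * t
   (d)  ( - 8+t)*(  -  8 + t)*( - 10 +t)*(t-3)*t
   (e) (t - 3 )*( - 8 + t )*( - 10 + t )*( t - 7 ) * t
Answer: d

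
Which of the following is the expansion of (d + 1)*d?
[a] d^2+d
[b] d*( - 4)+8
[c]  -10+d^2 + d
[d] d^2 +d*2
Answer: a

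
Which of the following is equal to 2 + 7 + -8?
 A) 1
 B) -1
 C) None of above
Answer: A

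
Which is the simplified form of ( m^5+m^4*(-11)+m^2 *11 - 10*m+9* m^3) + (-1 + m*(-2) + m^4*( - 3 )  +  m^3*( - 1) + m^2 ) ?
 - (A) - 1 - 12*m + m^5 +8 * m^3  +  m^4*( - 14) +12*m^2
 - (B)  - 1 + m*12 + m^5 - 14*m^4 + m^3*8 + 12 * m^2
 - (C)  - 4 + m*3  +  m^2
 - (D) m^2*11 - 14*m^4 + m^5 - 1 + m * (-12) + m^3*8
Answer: A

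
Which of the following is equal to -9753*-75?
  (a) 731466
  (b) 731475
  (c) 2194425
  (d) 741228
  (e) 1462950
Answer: b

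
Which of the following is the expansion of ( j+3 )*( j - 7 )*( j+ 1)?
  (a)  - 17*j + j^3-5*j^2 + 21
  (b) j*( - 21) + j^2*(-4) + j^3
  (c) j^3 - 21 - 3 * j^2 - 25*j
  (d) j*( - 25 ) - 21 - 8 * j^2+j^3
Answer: c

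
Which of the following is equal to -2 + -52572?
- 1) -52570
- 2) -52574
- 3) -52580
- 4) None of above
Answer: 2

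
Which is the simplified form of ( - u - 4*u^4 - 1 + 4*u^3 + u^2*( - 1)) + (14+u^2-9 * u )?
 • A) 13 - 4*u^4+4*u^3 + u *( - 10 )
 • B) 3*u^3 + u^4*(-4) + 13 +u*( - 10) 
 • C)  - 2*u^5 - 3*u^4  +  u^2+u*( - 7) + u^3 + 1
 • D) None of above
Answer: A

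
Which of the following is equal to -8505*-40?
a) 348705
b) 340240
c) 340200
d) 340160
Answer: c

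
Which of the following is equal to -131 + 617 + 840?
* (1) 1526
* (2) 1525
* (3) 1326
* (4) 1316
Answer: 3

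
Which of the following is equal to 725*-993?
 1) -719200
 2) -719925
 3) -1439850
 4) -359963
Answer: 2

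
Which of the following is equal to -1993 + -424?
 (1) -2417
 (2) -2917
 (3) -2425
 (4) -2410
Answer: 1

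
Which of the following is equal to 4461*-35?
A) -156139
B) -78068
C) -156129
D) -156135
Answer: D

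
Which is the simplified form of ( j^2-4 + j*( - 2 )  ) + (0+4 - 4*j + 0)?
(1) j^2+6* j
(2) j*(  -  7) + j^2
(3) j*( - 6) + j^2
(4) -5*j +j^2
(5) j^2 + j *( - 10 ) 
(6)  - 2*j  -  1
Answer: 3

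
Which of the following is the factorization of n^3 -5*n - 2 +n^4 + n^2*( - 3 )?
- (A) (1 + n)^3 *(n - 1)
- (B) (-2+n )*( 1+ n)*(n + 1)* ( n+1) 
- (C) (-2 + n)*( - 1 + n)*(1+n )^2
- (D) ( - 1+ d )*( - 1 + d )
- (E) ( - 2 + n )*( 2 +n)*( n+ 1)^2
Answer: B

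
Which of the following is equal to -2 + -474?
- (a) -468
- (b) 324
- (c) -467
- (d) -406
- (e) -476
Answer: e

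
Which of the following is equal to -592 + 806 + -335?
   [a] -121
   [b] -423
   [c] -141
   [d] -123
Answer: a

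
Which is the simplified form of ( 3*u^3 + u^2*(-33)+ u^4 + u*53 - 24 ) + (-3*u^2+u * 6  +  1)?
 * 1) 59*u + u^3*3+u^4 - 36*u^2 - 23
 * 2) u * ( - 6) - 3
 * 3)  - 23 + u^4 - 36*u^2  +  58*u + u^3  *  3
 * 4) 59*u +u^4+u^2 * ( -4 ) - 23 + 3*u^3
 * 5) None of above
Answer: 1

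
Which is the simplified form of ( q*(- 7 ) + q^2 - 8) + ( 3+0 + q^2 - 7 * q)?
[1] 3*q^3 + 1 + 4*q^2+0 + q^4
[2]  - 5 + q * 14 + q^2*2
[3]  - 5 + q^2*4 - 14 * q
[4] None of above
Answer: 4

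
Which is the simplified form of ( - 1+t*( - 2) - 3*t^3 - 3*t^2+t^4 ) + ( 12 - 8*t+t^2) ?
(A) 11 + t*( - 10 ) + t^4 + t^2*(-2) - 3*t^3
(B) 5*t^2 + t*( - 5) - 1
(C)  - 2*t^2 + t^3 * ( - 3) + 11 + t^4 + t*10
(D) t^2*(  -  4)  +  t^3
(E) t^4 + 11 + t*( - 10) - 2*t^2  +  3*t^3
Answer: A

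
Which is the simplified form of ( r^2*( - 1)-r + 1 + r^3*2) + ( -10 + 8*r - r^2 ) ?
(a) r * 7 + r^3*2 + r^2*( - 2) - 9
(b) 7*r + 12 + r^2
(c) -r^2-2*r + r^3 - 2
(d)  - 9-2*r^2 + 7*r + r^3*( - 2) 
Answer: a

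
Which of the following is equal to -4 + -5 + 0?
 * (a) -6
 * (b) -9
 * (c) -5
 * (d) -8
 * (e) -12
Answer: b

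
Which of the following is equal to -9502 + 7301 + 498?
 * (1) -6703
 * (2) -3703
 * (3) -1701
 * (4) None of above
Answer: 4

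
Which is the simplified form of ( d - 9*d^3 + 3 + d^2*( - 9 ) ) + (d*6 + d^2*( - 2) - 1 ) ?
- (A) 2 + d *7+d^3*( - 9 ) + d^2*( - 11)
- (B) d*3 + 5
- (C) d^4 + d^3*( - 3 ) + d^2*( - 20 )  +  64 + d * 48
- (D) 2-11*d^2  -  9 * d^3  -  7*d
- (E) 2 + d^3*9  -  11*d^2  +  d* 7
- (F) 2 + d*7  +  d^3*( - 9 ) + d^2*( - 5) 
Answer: A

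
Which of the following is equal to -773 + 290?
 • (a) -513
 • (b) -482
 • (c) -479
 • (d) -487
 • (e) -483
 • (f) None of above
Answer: e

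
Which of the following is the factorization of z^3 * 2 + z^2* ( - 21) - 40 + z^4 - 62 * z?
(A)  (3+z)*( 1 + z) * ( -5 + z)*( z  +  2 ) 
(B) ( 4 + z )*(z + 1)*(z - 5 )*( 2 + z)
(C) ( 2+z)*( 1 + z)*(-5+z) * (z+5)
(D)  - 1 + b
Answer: B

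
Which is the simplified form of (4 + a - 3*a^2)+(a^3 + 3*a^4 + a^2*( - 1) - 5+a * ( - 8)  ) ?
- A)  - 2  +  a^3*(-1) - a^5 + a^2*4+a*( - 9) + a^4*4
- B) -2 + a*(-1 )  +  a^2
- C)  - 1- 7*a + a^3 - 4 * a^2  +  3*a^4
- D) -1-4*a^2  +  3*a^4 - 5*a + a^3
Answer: C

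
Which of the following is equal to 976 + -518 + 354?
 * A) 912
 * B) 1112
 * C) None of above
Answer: C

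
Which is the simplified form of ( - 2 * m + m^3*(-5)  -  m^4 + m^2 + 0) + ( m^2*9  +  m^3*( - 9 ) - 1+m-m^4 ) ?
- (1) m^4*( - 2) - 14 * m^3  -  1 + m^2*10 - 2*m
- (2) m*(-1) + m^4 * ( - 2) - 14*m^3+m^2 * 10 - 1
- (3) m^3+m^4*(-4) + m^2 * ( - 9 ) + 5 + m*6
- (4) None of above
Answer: 2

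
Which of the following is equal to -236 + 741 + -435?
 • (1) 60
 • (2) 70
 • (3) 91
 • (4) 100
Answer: 2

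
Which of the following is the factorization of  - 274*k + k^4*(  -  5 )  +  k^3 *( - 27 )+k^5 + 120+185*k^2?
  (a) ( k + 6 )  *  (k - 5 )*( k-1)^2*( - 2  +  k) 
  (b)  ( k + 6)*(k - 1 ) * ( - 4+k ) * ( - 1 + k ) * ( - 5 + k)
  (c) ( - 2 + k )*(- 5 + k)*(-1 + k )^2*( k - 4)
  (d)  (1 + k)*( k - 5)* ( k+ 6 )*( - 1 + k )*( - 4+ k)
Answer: b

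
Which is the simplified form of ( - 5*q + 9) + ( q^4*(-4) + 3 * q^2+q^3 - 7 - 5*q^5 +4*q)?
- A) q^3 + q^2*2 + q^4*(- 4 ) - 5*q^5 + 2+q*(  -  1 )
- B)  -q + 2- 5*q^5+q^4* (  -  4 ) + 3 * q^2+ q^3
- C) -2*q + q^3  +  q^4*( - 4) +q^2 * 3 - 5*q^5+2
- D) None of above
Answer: B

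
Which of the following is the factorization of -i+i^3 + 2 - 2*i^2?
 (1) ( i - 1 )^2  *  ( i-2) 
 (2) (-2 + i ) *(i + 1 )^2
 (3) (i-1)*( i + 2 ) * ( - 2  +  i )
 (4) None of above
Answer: 4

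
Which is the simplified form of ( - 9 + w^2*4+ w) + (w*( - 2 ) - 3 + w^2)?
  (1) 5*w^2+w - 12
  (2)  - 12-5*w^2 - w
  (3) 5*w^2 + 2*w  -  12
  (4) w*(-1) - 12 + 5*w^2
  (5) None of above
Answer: 4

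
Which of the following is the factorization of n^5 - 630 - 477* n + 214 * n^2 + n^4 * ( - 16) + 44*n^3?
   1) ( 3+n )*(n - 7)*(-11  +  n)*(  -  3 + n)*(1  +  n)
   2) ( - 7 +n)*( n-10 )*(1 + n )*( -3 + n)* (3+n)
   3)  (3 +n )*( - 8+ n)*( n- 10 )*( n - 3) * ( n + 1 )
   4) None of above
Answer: 2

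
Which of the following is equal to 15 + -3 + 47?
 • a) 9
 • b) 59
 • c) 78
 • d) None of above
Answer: b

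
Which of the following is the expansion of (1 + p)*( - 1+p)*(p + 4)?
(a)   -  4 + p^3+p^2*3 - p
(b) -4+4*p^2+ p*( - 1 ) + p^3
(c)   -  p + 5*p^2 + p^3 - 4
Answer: b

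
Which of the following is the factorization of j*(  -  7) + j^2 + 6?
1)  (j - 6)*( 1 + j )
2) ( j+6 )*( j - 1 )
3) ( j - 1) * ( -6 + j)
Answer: 3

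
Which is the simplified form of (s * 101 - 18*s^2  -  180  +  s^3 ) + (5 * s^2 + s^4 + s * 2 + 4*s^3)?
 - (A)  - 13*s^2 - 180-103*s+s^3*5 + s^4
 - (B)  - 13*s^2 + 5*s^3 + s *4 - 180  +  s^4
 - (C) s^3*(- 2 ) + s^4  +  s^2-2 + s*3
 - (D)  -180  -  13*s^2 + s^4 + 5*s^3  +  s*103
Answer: D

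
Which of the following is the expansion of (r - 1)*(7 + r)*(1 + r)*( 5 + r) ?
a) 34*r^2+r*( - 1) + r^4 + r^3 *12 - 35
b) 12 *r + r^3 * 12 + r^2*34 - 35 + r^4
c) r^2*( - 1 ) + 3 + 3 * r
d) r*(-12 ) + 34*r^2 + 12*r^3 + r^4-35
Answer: d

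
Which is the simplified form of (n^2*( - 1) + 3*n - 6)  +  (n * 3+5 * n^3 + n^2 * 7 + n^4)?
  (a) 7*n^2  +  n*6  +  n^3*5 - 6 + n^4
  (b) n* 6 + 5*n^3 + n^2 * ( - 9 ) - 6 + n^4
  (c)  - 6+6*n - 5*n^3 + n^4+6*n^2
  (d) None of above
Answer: d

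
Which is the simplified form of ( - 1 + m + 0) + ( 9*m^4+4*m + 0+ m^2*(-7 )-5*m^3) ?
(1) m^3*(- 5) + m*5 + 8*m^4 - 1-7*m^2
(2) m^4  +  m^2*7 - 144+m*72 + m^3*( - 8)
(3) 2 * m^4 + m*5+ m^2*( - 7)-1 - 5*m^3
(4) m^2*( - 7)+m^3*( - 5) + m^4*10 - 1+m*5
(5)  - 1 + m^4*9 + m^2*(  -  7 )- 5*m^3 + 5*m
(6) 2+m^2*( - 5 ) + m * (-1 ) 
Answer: 5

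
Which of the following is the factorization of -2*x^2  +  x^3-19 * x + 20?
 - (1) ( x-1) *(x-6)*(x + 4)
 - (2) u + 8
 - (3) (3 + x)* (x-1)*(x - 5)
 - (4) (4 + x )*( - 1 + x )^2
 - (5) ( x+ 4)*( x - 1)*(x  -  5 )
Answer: 5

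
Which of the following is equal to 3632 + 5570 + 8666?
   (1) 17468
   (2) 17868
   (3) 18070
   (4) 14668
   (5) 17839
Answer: 2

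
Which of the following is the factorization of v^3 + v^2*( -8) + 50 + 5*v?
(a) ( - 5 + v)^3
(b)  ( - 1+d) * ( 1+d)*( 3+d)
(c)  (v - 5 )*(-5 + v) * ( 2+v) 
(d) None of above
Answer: c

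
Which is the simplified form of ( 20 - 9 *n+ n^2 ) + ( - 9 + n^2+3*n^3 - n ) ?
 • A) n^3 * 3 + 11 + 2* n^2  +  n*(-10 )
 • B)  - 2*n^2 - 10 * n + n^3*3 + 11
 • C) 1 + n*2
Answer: A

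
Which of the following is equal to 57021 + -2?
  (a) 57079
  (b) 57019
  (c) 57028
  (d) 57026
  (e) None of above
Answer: b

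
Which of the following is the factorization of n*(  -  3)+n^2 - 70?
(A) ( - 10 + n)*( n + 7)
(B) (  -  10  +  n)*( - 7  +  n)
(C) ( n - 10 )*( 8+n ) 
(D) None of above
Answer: A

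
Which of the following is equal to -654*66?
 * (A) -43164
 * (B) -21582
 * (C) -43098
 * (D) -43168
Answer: A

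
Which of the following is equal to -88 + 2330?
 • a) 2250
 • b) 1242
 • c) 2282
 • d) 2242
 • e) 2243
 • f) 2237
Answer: d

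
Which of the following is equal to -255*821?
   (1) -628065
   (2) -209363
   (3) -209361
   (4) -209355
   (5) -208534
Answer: 4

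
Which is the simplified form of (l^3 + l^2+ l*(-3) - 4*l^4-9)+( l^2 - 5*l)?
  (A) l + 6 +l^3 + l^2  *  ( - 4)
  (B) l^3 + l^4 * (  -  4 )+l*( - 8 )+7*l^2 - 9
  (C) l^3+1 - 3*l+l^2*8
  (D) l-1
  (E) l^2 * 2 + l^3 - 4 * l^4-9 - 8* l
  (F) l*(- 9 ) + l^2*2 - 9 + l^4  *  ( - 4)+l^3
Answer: E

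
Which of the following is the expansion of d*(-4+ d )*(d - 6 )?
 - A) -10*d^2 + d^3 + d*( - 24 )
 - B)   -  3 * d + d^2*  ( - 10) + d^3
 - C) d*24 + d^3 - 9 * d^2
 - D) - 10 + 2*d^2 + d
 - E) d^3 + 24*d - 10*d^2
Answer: E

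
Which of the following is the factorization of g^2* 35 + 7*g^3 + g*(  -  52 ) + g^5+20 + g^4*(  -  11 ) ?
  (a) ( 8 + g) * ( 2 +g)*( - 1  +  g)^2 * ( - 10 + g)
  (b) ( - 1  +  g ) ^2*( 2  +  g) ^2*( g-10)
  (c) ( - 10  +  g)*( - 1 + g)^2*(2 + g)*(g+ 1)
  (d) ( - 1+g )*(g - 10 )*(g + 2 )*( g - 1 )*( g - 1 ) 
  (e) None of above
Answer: d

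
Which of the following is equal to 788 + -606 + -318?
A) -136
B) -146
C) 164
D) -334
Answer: A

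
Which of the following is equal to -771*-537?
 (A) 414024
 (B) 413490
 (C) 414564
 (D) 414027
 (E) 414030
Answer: D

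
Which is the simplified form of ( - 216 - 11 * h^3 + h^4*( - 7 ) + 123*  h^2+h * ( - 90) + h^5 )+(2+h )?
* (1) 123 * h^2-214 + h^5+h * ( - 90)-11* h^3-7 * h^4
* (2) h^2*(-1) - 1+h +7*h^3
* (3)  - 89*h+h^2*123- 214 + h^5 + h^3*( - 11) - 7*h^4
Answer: 3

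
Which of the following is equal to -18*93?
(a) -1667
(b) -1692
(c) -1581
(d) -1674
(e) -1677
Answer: d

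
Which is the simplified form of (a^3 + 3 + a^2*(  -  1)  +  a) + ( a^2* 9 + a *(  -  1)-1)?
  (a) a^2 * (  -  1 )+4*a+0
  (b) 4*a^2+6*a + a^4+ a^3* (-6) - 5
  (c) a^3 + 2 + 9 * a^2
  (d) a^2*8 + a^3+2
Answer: d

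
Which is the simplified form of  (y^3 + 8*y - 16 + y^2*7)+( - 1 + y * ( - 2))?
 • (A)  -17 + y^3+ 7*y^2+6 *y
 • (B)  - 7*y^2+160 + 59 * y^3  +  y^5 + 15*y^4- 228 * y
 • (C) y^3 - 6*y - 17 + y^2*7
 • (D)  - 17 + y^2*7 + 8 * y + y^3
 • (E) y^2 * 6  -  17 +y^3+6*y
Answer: A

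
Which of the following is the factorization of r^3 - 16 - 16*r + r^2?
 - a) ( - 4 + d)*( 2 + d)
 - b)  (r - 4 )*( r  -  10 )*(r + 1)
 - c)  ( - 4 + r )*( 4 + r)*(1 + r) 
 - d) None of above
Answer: c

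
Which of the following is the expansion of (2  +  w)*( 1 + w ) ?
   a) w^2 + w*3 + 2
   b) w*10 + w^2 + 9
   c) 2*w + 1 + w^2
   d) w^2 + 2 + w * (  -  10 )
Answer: a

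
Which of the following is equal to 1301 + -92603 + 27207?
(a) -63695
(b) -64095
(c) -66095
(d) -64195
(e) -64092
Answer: b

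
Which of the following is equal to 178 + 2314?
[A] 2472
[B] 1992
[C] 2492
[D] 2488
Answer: C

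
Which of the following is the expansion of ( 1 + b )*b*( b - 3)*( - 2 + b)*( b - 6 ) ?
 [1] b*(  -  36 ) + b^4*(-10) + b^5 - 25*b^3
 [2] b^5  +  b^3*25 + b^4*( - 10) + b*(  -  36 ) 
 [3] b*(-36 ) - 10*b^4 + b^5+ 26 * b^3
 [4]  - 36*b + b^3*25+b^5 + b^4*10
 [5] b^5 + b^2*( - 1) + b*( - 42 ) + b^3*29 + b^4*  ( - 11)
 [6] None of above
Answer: 2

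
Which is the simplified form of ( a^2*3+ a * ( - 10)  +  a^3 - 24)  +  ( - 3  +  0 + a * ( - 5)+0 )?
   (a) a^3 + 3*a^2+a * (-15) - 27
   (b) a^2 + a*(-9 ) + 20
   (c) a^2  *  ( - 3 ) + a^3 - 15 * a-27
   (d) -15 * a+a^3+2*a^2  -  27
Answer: a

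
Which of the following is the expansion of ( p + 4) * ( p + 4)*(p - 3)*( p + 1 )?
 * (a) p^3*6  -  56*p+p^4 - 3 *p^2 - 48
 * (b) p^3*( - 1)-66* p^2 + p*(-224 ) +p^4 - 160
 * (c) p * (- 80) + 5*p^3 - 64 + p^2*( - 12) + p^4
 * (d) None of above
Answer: a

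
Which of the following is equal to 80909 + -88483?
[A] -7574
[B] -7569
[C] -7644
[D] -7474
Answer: A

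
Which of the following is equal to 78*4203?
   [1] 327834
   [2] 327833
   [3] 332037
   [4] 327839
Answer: 1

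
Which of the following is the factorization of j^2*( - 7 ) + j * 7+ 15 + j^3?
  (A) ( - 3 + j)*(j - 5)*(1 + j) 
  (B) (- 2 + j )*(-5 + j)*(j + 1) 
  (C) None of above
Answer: A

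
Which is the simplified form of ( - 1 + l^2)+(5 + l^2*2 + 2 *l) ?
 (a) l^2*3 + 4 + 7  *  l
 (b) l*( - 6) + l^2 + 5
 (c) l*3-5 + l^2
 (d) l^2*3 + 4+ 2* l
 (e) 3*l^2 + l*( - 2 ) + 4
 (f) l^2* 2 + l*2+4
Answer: d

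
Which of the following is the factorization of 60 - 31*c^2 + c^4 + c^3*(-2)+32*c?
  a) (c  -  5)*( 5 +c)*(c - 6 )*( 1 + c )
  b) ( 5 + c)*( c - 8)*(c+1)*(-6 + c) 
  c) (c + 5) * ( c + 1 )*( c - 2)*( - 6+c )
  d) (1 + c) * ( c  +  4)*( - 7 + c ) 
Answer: c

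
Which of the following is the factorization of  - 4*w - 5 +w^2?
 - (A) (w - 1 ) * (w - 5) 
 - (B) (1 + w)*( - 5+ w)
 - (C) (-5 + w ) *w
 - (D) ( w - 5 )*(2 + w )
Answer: B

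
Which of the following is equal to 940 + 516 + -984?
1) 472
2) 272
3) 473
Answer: 1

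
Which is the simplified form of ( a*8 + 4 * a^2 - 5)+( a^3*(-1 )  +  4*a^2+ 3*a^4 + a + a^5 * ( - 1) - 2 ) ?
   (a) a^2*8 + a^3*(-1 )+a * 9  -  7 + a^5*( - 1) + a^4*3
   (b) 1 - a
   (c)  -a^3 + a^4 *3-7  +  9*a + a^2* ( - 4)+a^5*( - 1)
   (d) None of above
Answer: a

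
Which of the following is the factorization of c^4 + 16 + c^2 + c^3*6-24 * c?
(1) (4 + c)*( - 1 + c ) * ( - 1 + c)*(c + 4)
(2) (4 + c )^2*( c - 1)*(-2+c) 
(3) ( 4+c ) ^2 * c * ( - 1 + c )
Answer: 1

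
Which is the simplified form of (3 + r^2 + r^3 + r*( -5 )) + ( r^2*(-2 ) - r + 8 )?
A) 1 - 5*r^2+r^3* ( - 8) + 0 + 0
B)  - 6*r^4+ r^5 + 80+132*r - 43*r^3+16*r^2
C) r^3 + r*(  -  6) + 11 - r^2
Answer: C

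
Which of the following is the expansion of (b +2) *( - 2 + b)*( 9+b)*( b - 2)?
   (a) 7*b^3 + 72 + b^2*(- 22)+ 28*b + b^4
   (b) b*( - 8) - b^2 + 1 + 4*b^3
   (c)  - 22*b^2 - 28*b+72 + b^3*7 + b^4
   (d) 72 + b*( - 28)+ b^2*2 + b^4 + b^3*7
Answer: c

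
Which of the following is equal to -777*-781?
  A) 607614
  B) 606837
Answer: B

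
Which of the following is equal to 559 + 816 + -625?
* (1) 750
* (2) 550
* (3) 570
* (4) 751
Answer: 1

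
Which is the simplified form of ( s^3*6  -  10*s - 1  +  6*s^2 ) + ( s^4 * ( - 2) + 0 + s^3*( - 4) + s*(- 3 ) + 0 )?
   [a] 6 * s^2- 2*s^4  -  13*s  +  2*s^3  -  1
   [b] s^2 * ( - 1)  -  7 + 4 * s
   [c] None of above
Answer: a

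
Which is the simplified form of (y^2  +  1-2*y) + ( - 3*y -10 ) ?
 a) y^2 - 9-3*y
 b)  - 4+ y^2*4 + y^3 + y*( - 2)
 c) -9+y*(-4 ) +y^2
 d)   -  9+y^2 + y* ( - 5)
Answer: d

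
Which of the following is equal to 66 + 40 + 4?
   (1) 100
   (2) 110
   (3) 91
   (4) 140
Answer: 2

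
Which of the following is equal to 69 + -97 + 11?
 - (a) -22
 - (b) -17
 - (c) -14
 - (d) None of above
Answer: b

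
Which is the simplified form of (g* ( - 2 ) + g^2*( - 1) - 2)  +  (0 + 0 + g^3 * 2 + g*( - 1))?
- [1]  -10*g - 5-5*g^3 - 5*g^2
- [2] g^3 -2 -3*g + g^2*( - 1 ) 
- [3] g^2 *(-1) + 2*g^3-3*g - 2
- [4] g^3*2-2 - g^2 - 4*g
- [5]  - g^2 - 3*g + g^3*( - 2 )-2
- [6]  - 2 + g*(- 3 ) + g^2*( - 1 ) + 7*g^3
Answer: 3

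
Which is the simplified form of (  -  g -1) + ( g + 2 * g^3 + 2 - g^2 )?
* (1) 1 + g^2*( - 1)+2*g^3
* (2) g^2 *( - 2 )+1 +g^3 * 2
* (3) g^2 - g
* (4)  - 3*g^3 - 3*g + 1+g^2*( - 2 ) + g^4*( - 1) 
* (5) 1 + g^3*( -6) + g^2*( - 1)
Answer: 1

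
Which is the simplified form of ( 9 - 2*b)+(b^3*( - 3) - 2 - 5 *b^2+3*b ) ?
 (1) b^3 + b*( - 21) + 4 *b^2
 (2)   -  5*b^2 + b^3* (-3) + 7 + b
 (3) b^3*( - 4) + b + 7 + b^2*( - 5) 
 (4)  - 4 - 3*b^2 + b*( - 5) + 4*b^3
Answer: 2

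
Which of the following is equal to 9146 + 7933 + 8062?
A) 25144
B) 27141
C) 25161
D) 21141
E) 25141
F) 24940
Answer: E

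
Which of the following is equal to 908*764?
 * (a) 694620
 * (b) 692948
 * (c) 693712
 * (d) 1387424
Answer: c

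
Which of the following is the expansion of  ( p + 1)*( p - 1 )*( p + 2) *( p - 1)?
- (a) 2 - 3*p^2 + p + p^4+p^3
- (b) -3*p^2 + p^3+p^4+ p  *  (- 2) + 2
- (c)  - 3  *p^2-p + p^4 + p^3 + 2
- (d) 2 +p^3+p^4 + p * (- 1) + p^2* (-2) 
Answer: c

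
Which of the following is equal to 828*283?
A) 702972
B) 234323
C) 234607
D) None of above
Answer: D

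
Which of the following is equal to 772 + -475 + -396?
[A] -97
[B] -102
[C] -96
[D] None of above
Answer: D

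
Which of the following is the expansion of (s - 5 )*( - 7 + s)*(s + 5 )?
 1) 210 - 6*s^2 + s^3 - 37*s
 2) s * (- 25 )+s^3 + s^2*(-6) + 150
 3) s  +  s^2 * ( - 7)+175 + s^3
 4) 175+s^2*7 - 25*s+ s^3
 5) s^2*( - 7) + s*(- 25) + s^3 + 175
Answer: 5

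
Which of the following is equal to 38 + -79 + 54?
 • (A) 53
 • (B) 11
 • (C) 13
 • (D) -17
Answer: C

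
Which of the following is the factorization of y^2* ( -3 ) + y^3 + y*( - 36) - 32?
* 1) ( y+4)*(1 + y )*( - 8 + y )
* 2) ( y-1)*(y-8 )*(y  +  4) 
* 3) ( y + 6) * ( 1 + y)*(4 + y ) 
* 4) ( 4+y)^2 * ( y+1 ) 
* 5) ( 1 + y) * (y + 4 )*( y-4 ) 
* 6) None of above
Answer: 1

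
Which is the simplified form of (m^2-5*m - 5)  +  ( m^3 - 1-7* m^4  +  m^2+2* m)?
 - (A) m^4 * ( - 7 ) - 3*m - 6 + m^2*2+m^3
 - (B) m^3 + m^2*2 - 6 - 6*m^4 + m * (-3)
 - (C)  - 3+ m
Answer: A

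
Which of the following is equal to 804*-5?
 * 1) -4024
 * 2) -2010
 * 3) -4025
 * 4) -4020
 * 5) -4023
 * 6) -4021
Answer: 4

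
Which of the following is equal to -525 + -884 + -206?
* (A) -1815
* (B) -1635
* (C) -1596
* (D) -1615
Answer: D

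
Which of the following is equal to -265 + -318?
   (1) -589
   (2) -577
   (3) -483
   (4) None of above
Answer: 4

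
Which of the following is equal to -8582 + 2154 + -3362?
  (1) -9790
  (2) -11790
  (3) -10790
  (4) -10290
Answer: 1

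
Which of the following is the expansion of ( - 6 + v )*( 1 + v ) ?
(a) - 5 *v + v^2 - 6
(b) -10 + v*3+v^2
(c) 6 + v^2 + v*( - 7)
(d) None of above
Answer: a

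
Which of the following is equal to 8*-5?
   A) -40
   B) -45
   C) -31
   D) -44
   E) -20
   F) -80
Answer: A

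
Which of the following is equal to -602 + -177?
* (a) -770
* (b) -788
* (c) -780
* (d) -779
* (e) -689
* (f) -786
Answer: d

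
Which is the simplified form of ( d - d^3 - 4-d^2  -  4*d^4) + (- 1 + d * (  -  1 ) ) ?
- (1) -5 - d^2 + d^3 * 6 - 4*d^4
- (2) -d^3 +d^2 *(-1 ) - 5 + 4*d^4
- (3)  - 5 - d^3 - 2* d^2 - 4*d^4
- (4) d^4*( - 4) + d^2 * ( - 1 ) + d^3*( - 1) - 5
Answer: 4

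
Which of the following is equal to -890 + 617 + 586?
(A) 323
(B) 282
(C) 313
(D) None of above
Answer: C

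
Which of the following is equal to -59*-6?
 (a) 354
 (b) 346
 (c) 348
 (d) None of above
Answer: a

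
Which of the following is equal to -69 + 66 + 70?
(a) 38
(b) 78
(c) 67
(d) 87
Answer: c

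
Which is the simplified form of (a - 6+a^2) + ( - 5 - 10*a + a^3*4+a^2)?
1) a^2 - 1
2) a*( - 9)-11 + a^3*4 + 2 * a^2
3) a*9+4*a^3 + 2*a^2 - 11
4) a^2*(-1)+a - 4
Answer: 2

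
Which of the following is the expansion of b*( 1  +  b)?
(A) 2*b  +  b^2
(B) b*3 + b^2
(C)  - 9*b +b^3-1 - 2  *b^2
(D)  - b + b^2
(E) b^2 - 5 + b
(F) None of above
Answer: F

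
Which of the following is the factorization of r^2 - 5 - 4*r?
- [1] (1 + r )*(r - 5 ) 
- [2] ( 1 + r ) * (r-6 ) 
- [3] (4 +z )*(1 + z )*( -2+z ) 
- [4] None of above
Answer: 1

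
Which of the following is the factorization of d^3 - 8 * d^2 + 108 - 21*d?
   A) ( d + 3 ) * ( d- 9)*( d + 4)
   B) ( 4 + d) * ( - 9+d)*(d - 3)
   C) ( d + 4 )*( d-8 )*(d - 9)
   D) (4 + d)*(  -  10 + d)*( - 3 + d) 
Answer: B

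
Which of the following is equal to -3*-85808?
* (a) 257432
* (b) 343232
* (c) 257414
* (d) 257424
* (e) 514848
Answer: d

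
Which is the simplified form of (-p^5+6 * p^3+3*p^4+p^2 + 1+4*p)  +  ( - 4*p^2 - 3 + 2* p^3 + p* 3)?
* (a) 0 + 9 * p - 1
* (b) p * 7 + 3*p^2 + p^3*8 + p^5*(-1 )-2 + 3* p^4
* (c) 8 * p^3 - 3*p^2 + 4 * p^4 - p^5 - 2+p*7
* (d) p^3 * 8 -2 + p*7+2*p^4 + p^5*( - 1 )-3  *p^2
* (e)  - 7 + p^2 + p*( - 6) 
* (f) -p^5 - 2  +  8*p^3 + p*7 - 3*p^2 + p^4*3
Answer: f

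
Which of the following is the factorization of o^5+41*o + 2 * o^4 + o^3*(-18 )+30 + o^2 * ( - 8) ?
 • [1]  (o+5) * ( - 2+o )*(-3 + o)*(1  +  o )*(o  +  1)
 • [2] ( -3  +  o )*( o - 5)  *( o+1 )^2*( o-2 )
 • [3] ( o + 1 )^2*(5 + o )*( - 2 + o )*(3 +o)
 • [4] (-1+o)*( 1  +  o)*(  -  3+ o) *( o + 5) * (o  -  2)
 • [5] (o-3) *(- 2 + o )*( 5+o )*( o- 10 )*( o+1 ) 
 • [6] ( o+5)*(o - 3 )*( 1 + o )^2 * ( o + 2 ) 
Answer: 1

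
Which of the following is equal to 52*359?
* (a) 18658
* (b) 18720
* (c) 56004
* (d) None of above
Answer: d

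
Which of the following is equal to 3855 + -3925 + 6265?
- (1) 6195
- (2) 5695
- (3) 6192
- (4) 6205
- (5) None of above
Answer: 1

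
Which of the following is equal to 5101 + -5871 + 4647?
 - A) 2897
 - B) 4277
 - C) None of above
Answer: C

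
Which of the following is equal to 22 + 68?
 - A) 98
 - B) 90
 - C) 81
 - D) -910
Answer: B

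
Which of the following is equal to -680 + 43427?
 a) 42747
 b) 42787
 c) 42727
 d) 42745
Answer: a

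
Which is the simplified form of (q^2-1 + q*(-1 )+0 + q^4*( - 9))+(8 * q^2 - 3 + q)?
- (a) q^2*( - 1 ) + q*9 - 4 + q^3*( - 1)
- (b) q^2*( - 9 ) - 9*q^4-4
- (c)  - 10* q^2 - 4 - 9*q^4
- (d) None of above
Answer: d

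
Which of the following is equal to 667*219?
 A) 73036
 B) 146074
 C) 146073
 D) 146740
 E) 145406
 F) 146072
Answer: C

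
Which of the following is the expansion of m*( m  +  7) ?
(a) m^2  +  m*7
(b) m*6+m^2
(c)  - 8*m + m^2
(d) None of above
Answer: a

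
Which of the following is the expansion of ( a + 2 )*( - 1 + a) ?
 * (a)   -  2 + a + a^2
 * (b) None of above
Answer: a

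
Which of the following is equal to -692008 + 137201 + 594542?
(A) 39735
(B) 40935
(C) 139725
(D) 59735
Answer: A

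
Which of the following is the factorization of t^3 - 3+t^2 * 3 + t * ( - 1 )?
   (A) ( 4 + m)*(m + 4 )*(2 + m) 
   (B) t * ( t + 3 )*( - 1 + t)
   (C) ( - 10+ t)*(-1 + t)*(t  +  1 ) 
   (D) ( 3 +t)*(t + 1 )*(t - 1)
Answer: D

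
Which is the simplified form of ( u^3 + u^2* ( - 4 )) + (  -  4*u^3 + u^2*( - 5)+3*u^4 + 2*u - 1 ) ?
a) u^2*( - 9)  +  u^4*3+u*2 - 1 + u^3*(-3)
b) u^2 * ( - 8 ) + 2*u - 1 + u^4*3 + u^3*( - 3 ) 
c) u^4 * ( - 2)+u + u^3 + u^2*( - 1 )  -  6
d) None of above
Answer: a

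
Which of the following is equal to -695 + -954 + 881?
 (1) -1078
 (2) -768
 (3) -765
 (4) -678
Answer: 2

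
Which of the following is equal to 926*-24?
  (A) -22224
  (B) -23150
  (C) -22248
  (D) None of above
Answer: A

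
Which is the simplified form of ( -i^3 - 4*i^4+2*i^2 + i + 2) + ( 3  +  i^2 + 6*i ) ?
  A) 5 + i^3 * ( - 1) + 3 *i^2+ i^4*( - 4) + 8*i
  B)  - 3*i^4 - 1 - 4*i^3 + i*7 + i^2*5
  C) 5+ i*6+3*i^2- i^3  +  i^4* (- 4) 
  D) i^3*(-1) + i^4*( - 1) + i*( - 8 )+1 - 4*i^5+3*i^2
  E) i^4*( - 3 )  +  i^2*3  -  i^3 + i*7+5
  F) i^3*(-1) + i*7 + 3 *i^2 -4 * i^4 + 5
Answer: F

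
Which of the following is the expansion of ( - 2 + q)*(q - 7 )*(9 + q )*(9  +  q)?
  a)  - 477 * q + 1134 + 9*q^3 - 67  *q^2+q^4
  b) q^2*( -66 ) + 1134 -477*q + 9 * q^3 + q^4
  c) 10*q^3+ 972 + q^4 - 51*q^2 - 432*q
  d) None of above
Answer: a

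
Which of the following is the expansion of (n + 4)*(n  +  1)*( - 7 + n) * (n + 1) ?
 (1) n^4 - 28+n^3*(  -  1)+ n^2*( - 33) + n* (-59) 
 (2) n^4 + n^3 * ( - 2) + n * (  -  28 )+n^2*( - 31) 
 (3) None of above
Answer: 1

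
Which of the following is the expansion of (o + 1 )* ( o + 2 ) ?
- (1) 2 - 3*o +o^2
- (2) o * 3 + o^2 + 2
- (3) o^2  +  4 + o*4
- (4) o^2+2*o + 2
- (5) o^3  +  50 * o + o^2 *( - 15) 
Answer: 2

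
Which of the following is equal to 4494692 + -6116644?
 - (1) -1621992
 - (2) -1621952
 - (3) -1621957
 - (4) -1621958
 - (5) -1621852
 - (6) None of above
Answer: 2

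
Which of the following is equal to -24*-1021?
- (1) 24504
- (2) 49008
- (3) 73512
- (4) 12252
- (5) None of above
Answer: 1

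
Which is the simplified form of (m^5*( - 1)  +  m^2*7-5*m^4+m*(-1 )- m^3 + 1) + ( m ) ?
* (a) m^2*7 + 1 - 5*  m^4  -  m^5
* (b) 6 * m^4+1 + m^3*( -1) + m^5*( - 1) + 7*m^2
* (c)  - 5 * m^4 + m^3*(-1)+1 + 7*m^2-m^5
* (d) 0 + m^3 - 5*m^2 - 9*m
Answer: c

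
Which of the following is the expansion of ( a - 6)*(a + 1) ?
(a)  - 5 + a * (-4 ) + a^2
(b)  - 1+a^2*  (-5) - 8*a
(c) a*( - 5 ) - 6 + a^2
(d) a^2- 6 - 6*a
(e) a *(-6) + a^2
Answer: c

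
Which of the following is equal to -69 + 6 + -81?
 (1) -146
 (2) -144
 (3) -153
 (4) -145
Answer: 2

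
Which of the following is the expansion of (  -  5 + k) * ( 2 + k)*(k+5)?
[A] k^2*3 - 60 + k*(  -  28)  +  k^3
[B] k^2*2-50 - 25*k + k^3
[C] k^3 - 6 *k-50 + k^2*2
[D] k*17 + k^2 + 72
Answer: B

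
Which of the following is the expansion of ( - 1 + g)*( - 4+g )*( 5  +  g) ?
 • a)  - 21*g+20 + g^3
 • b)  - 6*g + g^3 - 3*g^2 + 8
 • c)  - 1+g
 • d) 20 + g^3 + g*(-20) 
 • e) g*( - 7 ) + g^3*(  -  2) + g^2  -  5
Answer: a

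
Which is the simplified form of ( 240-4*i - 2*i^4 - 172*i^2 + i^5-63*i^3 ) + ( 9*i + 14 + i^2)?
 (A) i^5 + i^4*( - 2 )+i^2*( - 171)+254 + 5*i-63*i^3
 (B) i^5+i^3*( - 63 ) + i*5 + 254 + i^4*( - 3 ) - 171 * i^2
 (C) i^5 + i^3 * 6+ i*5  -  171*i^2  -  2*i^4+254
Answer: A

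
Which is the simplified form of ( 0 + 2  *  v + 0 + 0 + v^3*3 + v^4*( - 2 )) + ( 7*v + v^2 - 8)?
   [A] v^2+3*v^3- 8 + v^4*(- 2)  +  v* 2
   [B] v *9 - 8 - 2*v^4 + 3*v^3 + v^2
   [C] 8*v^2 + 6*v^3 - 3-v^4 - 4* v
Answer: B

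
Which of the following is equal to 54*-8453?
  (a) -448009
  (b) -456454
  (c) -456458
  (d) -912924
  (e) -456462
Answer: e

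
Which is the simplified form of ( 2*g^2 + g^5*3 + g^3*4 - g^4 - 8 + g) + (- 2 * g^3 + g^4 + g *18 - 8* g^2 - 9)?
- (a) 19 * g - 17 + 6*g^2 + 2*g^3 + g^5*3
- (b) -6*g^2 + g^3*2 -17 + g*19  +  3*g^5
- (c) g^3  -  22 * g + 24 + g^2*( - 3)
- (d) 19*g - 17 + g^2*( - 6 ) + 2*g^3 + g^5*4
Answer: b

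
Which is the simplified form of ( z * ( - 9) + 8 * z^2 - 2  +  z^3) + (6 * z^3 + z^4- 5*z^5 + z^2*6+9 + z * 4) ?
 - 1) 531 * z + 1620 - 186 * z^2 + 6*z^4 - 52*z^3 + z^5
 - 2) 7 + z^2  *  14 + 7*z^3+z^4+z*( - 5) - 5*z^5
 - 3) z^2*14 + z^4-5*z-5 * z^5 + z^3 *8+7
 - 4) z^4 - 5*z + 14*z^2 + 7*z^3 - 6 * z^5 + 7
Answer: 2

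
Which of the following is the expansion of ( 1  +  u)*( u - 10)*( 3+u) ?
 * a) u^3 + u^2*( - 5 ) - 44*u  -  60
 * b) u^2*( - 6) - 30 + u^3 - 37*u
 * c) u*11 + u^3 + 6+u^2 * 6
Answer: b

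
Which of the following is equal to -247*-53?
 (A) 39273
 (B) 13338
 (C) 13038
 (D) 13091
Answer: D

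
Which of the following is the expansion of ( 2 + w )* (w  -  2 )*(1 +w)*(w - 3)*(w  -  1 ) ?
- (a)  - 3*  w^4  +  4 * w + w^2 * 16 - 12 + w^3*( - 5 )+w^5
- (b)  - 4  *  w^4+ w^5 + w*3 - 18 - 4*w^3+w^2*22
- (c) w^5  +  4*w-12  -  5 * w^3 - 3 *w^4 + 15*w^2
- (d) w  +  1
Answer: c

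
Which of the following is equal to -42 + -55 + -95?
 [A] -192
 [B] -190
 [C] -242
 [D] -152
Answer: A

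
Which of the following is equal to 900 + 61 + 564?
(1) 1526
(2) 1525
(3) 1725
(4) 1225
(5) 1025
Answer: 2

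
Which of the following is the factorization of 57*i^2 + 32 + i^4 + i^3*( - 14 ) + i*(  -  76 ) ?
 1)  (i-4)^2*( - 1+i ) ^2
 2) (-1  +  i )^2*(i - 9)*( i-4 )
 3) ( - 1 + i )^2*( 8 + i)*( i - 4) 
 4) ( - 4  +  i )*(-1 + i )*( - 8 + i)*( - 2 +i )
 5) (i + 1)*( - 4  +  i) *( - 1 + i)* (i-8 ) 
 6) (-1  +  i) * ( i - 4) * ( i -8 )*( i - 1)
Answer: 6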